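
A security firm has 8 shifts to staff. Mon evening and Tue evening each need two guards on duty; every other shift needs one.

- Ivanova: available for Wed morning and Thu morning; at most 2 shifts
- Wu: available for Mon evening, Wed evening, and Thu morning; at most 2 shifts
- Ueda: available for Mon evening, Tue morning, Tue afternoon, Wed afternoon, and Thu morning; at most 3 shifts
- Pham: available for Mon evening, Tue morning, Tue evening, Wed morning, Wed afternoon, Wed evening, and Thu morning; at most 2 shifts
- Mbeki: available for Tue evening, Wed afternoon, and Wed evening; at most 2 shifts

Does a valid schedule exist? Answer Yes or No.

Yes

Tue afternoon can only be covered by Ueda, so that assignment is forced.
Tue evening can only be covered by Pham and Mbeki, so that assignment is forced.
One valid schedule: Mon evening→Wu+Ueda, Tue morning→Ueda, Tue afternoon→Ueda, Tue evening→Pham+Mbeki, Wed morning→Ivanova, Wed afternoon→Pham, Wed evening→Wu, Thu morning→Ivanova.
Loads: Ivanova 2/2, Wu 2/2, Ueda 3/3, Pham 2/2, Mbeki 1/2 — all within limits.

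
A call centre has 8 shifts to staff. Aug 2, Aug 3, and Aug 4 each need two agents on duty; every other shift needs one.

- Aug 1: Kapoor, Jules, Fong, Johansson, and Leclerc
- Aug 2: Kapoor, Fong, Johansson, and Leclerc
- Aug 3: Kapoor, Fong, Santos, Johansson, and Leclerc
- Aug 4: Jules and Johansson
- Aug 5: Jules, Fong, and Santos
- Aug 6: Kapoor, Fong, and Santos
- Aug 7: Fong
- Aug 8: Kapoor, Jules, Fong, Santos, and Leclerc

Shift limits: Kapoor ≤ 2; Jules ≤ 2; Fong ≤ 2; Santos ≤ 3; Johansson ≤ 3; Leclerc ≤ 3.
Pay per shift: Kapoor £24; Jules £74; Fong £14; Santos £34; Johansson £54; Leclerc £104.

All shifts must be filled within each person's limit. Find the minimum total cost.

Aug 4 can only be covered by Jules and Johansson, so that assignment is forced.
Aug 7 can only be covered by Fong, so that assignment is forced.
Picking the cheapest available agent for each shift independently would cost £274, but that ignores the shift limits.
An optimal schedule: Aug 1→Kapoor, Aug 2→Kapoor+Johansson, Aug 3→Santos+Johansson, Aug 4→Johansson+Jules, Aug 5→Fong, Aug 6→Santos, Aug 7→Fong, Aug 8→Santos.
Total: 24 + 24 + 54 + 34 + 54 + 54 + 74 + 14 + 34 + 14 + 34 = £414.

£414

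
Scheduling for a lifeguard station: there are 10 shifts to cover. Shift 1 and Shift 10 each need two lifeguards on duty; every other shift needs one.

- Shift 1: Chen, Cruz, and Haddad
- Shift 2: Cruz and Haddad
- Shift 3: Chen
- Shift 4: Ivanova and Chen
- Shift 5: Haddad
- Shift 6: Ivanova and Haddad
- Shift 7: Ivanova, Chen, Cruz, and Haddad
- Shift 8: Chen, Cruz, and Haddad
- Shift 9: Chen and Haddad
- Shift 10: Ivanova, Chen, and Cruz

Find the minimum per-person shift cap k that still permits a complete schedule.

With 4 lifeguards and 12 worker-slots to fill, someone must work at least ⌈12/4⌉ = 3 shifts, so k ≥ 3.
k = 3 works: Shift 1→Chen+Cruz, Shift 2→Cruz, Shift 3→Chen, Shift 4→Ivanova, Shift 5→Haddad, Shift 6→Ivanova, Shift 7→Haddad, Shift 8→Haddad, Shift 9→Chen, Shift 10→Ivanova+Cruz.
Loads: Ivanova 3, Chen 3, Cruz 3, Haddad 3 — all ≤ 3.

3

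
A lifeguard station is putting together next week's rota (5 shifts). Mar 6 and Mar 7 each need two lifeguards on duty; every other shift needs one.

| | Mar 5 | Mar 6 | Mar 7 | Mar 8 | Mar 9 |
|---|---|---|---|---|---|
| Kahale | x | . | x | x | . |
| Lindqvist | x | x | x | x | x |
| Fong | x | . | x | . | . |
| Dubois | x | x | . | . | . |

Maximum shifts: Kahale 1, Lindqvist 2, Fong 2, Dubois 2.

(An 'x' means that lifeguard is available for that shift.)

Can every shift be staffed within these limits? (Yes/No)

No

Total capacity is 7 and 7 slots are needed, so capacity alone doesn't rule it out.
Shifts {Mar 6, Mar 7, Mar 8, Mar 9} need 6 worker-slots in total, but the lifeguards available for any of those shifts (Kahale, Lindqvist, Fong, and Dubois) can supply at most 5 among them. So no valid schedule exists.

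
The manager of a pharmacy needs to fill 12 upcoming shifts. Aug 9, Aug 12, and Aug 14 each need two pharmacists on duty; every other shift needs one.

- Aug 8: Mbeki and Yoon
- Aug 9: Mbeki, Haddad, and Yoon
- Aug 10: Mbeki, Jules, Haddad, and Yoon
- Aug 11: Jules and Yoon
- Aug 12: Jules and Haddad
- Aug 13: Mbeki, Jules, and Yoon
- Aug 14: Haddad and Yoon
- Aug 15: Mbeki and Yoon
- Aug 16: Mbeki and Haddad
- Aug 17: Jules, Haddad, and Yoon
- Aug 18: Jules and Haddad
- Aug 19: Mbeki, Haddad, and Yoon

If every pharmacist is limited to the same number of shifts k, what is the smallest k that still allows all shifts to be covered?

With 4 pharmacists and 15 worker-slots to fill, someone must work at least ⌈15/4⌉ = 4 shifts, so k ≥ 4.
k = 4 works: Aug 8→Mbeki, Aug 9→Mbeki+Haddad, Aug 10→Yoon, Aug 11→Jules, Aug 12→Jules+Haddad, Aug 13→Jules, Aug 14→Haddad+Yoon, Aug 15→Mbeki, Aug 16→Mbeki, Aug 17→Haddad, Aug 18→Jules, Aug 19→Yoon.
Loads: Mbeki 4, Jules 4, Haddad 4, Yoon 3 — all ≤ 4.

4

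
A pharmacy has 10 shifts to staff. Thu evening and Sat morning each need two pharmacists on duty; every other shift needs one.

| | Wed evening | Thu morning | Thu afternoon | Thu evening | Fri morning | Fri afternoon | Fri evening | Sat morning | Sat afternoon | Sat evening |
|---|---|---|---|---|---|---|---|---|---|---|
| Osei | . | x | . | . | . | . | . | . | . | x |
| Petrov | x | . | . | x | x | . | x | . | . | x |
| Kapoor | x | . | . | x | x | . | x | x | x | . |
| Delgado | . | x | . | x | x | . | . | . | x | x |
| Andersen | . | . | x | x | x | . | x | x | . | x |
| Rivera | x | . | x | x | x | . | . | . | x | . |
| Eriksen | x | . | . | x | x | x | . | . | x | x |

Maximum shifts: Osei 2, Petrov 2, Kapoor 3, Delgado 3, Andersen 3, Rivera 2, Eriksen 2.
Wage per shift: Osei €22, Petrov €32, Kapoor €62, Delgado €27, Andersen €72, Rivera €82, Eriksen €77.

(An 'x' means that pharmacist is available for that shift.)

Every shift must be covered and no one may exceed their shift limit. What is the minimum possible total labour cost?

€534

Fri afternoon can only be covered by Eriksen, so that assignment is forced.
Sat morning can only be covered by Kapoor and Andersen, so that assignment is forced.
Picking the cheapest available pharmacist for each shift independently would cost €504, but that ignores the shift limits.
An optimal schedule: Wed evening→Petrov, Thu morning→Osei, Thu afternoon→Andersen, Thu evening→Delgado+Kapoor, Fri morning→Delgado, Fri afternoon→Eriksen, Fri evening→Petrov, Sat morning→Kapoor+Andersen, Sat afternoon→Delgado, Sat evening→Osei.
Total: 32 + 22 + 72 + 27 + 62 + 27 + 77 + 32 + 62 + 72 + 27 + 22 = €534.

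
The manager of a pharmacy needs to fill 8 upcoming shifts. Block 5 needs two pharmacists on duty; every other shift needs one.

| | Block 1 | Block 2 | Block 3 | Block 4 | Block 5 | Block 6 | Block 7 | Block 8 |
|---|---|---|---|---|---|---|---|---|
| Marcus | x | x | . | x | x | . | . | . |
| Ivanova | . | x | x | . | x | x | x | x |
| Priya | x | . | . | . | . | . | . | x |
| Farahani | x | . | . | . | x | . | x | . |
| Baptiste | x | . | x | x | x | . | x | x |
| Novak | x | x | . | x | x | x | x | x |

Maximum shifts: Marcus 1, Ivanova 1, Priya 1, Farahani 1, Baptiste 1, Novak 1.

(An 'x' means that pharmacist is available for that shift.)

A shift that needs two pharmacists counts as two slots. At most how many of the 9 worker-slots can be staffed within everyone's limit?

Total capacity across all pharmacists is 1+1+1+1+1+1 = 6, and 9 slots are needed, so at most 6 can be filled.
An assignment achieving 6: Block 2→Marcus, Block 3→Ivanova, Block 4→Baptiste, Block 6→Novak, Block 7→Farahani, Block 8→Priya.
Loads: Marcus 1/1, Ivanova 1/1, Priya 1/1, Farahani 1/1, Baptiste 1/1, Novak 1/1.

6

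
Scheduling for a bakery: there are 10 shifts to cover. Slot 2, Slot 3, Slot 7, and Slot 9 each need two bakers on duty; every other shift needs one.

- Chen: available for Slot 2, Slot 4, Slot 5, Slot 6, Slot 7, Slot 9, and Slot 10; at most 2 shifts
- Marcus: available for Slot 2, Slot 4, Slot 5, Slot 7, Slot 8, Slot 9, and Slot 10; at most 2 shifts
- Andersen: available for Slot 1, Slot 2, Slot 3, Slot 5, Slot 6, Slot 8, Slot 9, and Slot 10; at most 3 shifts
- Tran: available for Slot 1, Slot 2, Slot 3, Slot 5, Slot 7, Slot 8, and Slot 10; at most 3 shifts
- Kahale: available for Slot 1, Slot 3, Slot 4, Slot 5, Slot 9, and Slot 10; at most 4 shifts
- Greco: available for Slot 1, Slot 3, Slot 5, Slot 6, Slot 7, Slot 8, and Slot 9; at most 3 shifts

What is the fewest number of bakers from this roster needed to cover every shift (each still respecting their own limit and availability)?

5

14 slots to fill and no one can take more than 4, so at least ⌈14/4⌉ = 4 bakers are needed.
Any 4 bakers together have capacity at most 4+3+3+3 = 13 < 14 slots, so 4 can never suffice.
Chen, Marcus, Andersen, Tran, and Kahale alone can cover everything: Slot 1→Andersen, Slot 2→Marcus+Tran, Slot 3→Andersen+Tran, Slot 4→Kahale, Slot 5→Kahale, Slot 6→Chen, Slot 7→Chen+Marcus, Slot 8→Tran, Slot 9→Andersen+Kahale, Slot 10→Kahale.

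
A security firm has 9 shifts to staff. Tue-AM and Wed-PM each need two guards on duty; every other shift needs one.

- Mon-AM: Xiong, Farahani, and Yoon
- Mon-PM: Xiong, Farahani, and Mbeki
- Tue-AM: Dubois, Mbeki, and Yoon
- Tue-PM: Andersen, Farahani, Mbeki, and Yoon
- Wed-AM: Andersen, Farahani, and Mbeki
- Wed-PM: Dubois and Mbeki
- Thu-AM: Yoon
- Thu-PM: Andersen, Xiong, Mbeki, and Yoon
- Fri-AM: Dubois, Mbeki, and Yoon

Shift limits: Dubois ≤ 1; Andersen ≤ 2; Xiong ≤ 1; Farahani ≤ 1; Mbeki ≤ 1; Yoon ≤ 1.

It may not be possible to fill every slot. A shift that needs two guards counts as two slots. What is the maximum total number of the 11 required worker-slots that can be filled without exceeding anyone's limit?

Total capacity across all guards is 1+2+1+1+1+1 = 7, and 11 slots are needed, so at most 7 can be filled.
An assignment achieving 7: Mon-AM→Xiong, Mon-PM→Farahani, Tue-PM→Andersen, Wed-AM→Andersen, Wed-PM→Dubois+Mbeki, Thu-AM→Yoon.
Loads: Dubois 1/1, Andersen 2/2, Xiong 1/1, Farahani 1/1, Mbeki 1/1, Yoon 1/1.

7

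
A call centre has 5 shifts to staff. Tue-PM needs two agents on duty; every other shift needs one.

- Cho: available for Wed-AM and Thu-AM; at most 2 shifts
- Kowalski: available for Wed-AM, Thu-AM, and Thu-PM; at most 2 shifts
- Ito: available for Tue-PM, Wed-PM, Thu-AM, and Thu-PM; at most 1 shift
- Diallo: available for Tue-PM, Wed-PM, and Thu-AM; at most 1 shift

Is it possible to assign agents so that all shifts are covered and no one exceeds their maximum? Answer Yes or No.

Total capacity is 6 and 6 slots are needed, so capacity alone doesn't rule it out.
Shifts {Tue-PM, Wed-PM} need 3 worker-slots in total, but the agents available for any of those shifts (Ito and Diallo) can supply at most 2 among them. So no valid schedule exists.

No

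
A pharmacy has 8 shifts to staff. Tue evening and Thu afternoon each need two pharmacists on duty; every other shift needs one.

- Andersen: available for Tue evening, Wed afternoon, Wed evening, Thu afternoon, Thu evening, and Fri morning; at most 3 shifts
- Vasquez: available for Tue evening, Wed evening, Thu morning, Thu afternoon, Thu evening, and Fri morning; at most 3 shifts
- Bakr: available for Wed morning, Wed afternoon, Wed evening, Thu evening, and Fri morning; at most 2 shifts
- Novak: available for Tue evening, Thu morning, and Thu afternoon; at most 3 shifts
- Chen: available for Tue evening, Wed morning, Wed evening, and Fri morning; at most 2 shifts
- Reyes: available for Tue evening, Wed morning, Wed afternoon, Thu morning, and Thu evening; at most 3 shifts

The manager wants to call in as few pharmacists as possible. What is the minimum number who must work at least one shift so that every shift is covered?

4

10 slots to fill and no one can take more than 3, so at least ⌈10/3⌉ = 4 pharmacists are needed.
Andersen, Vasquez, Bakr, and Novak alone can cover everything: Tue evening→Andersen+Novak, Wed morning→Bakr, Wed afternoon→Andersen, Wed evening→Andersen, Thu morning→Vasquez, Thu afternoon→Vasquez+Novak, Thu evening→Vasquez, Fri morning→Bakr.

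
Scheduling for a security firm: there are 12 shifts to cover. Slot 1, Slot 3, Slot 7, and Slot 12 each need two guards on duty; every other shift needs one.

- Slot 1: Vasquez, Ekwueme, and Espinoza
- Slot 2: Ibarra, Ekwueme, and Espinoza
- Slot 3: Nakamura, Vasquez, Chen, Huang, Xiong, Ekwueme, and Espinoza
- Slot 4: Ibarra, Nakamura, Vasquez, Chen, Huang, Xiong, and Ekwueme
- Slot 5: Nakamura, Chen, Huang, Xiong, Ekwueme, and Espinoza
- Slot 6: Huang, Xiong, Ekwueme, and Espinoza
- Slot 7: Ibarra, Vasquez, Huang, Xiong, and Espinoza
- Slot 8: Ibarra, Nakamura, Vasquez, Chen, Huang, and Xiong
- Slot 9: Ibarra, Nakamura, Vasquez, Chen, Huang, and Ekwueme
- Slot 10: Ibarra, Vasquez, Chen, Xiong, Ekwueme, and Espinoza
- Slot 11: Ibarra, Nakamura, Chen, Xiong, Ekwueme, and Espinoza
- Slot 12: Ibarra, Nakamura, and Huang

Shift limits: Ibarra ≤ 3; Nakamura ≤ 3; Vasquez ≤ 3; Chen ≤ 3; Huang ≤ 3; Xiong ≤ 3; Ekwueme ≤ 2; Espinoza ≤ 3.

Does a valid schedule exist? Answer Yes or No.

Yes

One valid schedule: Slot 1→Vasquez+Ekwueme, Slot 2→Ibarra, Slot 3→Chen+Huang, Slot 4→Vasquez, Slot 5→Nakamura, Slot 6→Huang, Slot 7→Huang+Xiong, Slot 8→Ibarra, Slot 9→Nakamura, Slot 10→Vasquez, Slot 11→Chen, Slot 12→Ibarra+Nakamura.
Loads: Ibarra 3/3, Nakamura 3/3, Vasquez 3/3, Chen 2/3, Huang 3/3, Xiong 1/3, Ekwueme 1/2, Espinoza 0/3 — all within limits.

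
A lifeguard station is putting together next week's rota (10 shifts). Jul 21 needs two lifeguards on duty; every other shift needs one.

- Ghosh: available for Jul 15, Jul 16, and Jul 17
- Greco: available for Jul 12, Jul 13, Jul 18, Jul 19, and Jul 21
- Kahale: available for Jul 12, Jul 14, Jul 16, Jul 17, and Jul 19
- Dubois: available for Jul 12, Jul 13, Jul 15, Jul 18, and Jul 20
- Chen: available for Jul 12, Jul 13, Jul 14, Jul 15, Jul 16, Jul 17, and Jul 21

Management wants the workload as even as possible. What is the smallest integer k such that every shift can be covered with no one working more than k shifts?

3

With 5 lifeguards and 11 worker-slots to fill, someone must work at least ⌈11/5⌉ = 3 shifts, so k ≥ 3.
k = 3 works: Jul 12→Kahale, Jul 13→Dubois, Jul 14→Kahale, Jul 15→Ghosh, Jul 16→Ghosh, Jul 17→Ghosh, Jul 18→Greco, Jul 19→Greco, Jul 20→Dubois, Jul 21→Greco+Chen.
Loads: Ghosh 3, Greco 3, Kahale 2, Dubois 2, Chen 1 — all ≤ 3.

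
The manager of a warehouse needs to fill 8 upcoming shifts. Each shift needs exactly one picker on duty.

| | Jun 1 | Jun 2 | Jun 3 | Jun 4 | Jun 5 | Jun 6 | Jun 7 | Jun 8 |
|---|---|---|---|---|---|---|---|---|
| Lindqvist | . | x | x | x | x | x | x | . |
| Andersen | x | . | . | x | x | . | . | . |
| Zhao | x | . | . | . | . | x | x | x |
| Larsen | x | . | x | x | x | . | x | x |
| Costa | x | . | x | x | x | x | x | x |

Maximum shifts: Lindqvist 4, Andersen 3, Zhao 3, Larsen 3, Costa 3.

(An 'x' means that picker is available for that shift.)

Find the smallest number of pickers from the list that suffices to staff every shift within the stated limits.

3

8 slots to fill and no one can take more than 4, so at least ⌈8/4⌉ = 2 pickers are needed.
Any 2 pickers together have capacity at most 4+3 = 7 < 8 slots, so 2 can never suffice.
Lindqvist, Andersen, and Zhao alone can cover everything: Jun 1→Andersen, Jun 2→Lindqvist, Jun 3→Lindqvist, Jun 4→Lindqvist, Jun 5→Lindqvist, Jun 6→Zhao, Jun 7→Zhao, Jun 8→Zhao.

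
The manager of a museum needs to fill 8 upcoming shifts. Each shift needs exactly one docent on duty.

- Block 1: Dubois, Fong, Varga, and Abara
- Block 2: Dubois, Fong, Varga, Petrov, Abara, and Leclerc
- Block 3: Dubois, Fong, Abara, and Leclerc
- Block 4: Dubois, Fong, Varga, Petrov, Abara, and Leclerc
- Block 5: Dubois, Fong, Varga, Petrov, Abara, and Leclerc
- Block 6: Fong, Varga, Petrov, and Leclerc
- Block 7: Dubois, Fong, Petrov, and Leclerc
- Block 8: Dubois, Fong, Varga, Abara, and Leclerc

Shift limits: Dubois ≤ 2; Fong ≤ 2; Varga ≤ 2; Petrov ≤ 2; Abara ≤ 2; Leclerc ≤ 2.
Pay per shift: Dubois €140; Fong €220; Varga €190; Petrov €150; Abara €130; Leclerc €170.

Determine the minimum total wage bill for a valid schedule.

€1180

Picking the cheapest available docent for each shift independently would cost €1070, but that ignores the shift limits.
An optimal schedule: Block 1→Abara, Block 2→Petrov, Block 3→Abara, Block 4→Leclerc, Block 5→Leclerc, Block 6→Petrov, Block 7→Dubois, Block 8→Dubois.
Total: 130 + 150 + 130 + 170 + 170 + 150 + 140 + 140 = €1180.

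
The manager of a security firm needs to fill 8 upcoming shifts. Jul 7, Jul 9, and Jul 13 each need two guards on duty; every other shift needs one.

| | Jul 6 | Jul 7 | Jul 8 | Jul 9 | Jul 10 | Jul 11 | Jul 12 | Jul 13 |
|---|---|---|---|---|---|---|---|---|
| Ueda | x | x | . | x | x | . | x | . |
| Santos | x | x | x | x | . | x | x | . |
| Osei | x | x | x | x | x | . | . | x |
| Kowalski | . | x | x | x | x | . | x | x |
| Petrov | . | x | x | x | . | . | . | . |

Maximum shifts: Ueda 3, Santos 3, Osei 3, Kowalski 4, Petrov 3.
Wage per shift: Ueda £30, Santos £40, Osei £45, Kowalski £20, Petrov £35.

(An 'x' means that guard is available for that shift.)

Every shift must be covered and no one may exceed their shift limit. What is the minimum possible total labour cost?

Jul 11 can only be covered by Santos, so that assignment is forced.
Jul 13 can only be covered by Osei and Kowalski, so that assignment is forced.
Picking the cheapest available guard for each shift independently would cost £295, but that ignores the shift limits.
An optimal schedule: Jul 6→Ueda, Jul 7→Ueda+Petrov, Jul 8→Kowalski, Jul 9→Ueda+Petrov, Jul 10→Kowalski, Jul 11→Santos, Jul 12→Kowalski, Jul 13→Kowalski+Osei.
Total: 30 + 30 + 35 + 20 + 30 + 35 + 20 + 40 + 20 + 20 + 45 = £325.

£325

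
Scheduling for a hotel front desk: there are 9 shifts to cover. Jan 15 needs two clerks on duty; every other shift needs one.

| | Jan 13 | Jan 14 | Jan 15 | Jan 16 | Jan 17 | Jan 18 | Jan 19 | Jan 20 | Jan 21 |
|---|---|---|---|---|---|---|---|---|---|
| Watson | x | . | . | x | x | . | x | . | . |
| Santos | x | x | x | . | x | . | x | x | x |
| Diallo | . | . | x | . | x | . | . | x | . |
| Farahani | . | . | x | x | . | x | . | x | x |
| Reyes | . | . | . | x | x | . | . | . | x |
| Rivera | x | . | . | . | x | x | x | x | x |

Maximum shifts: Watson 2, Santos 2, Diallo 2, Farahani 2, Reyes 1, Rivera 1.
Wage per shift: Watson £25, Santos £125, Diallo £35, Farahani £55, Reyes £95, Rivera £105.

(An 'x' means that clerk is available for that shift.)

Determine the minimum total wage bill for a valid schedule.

Jan 14 can only be covered by Santos, so that assignment is forced.
Picking the cheapest available clerk for each shift independently would cost £460, but that ignores the shift limits.
An optimal schedule: Jan 13→Watson, Jan 14→Santos, Jan 15→Santos+Diallo, Jan 16→Watson, Jan 17→Reyes, Jan 18→Farahani, Jan 19→Rivera, Jan 20→Diallo, Jan 21→Farahani.
Total: 25 + 125 + 125 + 35 + 25 + 95 + 55 + 105 + 35 + 55 = £680.

£680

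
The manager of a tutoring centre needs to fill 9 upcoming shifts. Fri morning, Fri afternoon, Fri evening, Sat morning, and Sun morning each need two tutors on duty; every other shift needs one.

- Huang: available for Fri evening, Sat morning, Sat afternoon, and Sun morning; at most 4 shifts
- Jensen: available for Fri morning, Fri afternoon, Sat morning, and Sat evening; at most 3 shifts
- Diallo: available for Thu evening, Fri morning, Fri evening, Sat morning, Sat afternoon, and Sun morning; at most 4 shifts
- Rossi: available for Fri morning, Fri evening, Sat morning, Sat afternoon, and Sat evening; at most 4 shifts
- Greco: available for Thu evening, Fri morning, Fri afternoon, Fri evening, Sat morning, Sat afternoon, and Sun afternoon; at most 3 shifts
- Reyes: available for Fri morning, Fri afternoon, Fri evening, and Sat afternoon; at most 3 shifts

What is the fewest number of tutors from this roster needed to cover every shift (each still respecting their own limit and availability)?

4

14 slots to fill and no one can take more than 4, so at least ⌈14/4⌉ = 4 tutors are needed.
Huang, Jensen, Diallo, and Greco alone can cover everything: Thu evening→Diallo, Fri morning→Jensen+Diallo, Fri afternoon→Jensen+Greco, Fri evening→Huang+Diallo, Sat morning→Huang+Greco, Sat afternoon→Huang, Sat evening→Jensen, Sun morning→Huang+Diallo, Sun afternoon→Greco.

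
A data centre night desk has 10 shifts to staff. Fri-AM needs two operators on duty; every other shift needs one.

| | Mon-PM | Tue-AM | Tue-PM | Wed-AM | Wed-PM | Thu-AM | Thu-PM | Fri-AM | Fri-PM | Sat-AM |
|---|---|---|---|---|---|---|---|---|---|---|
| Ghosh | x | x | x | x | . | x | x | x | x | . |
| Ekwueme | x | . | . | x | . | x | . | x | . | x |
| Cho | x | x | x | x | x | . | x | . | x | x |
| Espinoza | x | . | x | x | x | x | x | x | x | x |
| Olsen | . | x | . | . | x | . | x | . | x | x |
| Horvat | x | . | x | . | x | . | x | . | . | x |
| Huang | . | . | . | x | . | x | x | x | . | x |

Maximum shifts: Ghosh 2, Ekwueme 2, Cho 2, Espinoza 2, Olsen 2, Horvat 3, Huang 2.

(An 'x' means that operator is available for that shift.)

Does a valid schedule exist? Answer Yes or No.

One valid schedule: Mon-PM→Ekwueme, Tue-AM→Ghosh, Tue-PM→Ghosh, Wed-AM→Espinoza, Wed-PM→Cho, Thu-AM→Ekwueme, Thu-PM→Olsen, Fri-AM→Espinoza+Huang, Fri-PM→Cho, Sat-AM→Olsen.
Loads: Ghosh 2/2, Ekwueme 2/2, Cho 2/2, Espinoza 2/2, Olsen 2/2, Horvat 0/3, Huang 1/2 — all within limits.

Yes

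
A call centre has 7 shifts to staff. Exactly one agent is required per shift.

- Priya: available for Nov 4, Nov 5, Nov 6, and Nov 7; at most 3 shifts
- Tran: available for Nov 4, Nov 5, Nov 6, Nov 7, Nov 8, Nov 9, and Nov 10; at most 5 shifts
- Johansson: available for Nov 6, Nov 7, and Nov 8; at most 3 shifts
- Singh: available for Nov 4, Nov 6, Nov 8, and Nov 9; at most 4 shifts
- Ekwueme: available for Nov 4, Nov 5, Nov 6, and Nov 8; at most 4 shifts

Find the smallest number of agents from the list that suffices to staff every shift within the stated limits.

7 slots to fill and no one can take more than 5, so at least ⌈7/5⌉ = 2 agents are needed.
Priya and Tran alone can cover everything: Nov 4→Priya, Nov 5→Priya, Nov 6→Priya, Nov 7→Tran, Nov 8→Tran, Nov 9→Tran, Nov 10→Tran.

2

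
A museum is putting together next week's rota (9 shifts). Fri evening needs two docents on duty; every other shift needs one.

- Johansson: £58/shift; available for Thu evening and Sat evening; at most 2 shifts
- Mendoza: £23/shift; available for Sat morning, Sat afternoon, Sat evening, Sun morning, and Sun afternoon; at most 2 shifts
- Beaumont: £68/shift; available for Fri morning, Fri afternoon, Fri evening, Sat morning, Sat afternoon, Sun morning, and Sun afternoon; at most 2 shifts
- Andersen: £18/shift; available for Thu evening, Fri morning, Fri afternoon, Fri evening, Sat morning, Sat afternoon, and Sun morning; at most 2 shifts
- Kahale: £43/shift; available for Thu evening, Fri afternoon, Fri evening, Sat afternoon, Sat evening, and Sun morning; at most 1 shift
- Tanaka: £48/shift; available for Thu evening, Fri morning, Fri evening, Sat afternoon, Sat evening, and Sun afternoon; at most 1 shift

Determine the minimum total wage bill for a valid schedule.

£425

Picking the cheapest available docent for each shift independently would cost £215, but that ignores the shift limits.
An optimal schedule: Thu evening→Johansson, Fri morning→Beaumont, Fri afternoon→Beaumont, Fri evening→Kahale+Tanaka, Sat morning→Mendoza, Sat afternoon→Andersen, Sat evening→Johansson, Sun morning→Andersen, Sun afternoon→Mendoza.
Total: 58 + 68 + 68 + 43 + 48 + 23 + 18 + 58 + 18 + 23 = £425.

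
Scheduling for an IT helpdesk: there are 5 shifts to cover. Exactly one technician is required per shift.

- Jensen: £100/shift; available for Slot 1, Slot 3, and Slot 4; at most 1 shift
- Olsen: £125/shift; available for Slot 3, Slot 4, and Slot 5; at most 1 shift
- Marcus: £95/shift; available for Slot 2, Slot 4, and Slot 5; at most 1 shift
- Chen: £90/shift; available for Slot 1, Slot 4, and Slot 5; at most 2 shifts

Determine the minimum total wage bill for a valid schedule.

£500

Slot 2 can only be covered by Marcus, so that assignment is forced.
Picking the cheapest available technician for each shift independently would cost £465, but that ignores the shift limits.
An optimal schedule: Slot 1→Jensen, Slot 2→Marcus, Slot 3→Olsen, Slot 4→Chen, Slot 5→Chen.
Total: 100 + 95 + 125 + 90 + 90 = £500.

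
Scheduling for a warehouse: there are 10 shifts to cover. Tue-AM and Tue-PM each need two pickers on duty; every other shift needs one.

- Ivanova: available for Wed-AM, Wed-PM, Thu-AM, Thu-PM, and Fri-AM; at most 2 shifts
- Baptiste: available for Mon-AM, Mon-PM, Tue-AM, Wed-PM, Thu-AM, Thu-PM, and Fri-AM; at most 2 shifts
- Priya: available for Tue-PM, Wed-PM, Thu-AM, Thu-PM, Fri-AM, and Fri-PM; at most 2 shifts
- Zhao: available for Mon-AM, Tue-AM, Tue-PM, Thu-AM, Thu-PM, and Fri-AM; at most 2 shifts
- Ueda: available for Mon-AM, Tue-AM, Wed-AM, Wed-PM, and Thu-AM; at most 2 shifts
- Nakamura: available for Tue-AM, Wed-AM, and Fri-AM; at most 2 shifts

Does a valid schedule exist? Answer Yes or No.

Mon-PM can only be covered by Baptiste, so that assignment is forced.
Tue-PM can only be covered by Priya and Zhao, so that assignment is forced.
Fri-PM can only be covered by Priya, so that assignment is forced.
One valid schedule: Mon-AM→Baptiste, Mon-PM→Baptiste, Tue-AM→Ueda+Nakamura, Tue-PM→Priya+Zhao, Wed-AM→Ivanova, Wed-PM→Ivanova, Thu-AM→Ueda, Thu-PM→Zhao, Fri-AM→Nakamura, Fri-PM→Priya.
Loads: Ivanova 2/2, Baptiste 2/2, Priya 2/2, Zhao 2/2, Ueda 2/2, Nakamura 2/2 — all within limits.

Yes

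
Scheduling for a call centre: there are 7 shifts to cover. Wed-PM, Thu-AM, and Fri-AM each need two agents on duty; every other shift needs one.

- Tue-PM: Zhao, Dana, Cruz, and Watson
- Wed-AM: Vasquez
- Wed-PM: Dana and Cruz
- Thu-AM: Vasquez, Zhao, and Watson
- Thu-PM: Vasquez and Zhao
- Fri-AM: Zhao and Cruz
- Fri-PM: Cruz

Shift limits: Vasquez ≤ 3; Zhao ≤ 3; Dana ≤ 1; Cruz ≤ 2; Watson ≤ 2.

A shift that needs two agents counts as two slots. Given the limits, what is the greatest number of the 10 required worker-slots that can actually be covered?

Total capacity across all agents is 3+3+1+2+2 = 11, and 10 slots are needed, so at most 10 can be filled.
Shifts {Wed-PM, Fri-AM, Fri-PM} need 5 slots but only Zhao, Dana, and Cruz are available for them, supplying at most 4 — so at least 1 slot must go unfilled.
An assignment achieving 9: Tue-PM→Zhao, Wed-AM→Vasquez, Wed-PM→Dana+Cruz, Thu-AM→Vasquez+Zhao, Thu-PM→Vasquez, Fri-AM→Zhao, Fri-PM→Cruz.
Loads: Vasquez 3/3, Zhao 3/3, Dana 1/1, Cruz 2/2, Watson 0/2.

9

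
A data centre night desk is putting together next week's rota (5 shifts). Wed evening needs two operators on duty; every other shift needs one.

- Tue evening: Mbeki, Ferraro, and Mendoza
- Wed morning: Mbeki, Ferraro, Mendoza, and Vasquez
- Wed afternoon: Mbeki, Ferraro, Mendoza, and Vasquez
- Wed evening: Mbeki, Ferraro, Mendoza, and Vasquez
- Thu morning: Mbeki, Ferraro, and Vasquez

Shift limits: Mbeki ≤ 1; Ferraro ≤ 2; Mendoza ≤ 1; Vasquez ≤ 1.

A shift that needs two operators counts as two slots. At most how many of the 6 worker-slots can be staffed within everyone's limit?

Total capacity across all operators is 1+2+1+1 = 5, and 6 slots are needed, so at most 5 can be filled.
An assignment achieving 5: Tue evening→Mbeki, Wed morning→Ferraro, Wed afternoon→Mendoza, Wed evening→Vasquez, Thu morning→Ferraro.
Loads: Mbeki 1/1, Ferraro 2/2, Mendoza 1/1, Vasquez 1/1.

5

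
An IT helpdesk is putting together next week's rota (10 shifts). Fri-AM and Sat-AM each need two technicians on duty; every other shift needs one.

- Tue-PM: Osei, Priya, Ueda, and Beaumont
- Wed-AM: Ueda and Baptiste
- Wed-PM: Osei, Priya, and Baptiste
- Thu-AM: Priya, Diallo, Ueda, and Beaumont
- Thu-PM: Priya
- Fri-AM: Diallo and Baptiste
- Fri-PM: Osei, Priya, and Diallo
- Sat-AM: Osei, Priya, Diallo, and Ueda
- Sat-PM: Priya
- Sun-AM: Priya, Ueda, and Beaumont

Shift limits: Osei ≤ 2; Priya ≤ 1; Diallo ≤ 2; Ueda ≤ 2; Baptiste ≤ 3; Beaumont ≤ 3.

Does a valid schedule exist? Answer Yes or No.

Total capacity is 13 and 12 slots are needed, so capacity alone doesn't rule it out.
Shifts {Thu-PM, Sat-PM} need 2 worker-slots in total, but the technicians available for any of those shifts (Priya) can supply at most 1 among them. So no valid schedule exists.

No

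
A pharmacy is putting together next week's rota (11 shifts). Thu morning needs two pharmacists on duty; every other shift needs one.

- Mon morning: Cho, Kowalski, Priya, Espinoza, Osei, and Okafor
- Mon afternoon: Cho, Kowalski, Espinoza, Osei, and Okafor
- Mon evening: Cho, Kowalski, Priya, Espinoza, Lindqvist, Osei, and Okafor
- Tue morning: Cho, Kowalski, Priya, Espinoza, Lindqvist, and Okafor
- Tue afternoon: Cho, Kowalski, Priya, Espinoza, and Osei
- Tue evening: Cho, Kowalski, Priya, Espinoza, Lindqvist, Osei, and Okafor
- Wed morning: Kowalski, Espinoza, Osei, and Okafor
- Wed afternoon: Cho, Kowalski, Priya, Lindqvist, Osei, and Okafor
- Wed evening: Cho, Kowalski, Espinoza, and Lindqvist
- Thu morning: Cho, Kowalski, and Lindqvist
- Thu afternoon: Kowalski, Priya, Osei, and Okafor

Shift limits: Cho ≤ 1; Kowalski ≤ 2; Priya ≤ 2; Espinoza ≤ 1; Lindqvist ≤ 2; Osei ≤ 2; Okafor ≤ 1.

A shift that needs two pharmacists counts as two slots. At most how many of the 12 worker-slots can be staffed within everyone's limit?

11

Total capacity across all pharmacists is 1+2+2+1+2+2+1 = 11, and 12 slots are needed, so at most 11 can be filled.
An assignment achieving 11: Mon morning→Osei, Mon afternoon→Osei, Mon evening→Okafor, Tue morning→Lindqvist, Tue afternoon→Priya, Wed morning→Kowalski, Wed afternoon→Lindqvist, Wed evening→Espinoza, Thu morning→Cho+Kowalski, Thu afternoon→Priya.
Loads: Cho 1/1, Kowalski 2/2, Priya 2/2, Espinoza 1/1, Lindqvist 2/2, Osei 2/2, Okafor 1/1.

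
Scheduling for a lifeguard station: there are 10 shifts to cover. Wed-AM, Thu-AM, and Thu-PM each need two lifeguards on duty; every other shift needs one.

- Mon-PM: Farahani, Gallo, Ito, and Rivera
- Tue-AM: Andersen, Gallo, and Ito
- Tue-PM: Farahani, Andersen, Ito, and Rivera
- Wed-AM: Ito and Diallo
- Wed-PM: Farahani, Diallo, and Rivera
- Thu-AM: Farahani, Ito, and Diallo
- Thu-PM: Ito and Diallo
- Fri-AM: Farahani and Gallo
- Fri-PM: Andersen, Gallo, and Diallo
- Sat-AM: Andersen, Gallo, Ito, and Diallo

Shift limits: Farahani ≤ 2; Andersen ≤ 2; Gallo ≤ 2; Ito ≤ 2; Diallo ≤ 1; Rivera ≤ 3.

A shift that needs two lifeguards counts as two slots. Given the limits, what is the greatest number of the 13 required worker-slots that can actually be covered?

11

Total capacity across all lifeguards is 2+2+2+2+1+3 = 12, and 13 slots are needed, so at most 12 can be filled.
Shifts {Wed-AM, Thu-PM} need 4 slots but only Ito and Diallo are available for them, supplying at most 3 — so at least 1 slot must go unfilled.
An assignment achieving 11: Mon-PM→Gallo, Tue-AM→Andersen, Tue-PM→Rivera, Wed-AM→Ito+Diallo, Wed-PM→Rivera, Thu-AM→Farahani, Thu-PM→Ito, Fri-AM→Farahani, Fri-PM→Andersen, Sat-AM→Gallo.
Loads: Farahani 2/2, Andersen 2/2, Gallo 2/2, Ito 2/2, Diallo 1/1, Rivera 2/3.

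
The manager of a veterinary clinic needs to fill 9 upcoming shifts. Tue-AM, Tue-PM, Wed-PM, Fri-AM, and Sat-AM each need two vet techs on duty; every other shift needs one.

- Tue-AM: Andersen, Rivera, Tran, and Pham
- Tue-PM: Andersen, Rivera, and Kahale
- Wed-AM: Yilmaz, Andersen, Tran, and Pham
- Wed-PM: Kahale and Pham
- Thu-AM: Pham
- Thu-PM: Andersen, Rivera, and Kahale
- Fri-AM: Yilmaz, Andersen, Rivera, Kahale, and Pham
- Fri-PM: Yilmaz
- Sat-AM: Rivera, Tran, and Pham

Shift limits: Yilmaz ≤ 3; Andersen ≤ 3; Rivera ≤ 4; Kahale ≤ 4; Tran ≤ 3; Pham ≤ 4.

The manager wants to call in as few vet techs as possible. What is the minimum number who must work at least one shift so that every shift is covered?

14 slots to fill and no one can take more than 4, so at least ⌈14/4⌉ = 4 vet techs are needed.
Yilmaz, Rivera, Kahale, and Pham alone can cover everything: Tue-AM→Rivera+Pham, Tue-PM→Rivera+Kahale, Wed-AM→Yilmaz, Wed-PM→Kahale+Pham, Thu-AM→Pham, Thu-PM→Rivera, Fri-AM→Yilmaz+Kahale, Fri-PM→Yilmaz, Sat-AM→Rivera+Pham.

4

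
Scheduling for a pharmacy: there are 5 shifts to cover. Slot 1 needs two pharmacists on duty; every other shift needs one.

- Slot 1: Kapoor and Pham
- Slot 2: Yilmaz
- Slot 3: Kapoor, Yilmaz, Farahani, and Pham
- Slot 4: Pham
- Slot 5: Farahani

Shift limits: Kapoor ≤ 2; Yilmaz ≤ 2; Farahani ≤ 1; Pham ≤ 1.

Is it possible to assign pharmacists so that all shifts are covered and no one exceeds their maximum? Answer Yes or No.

Total capacity is 6 and 6 slots are needed, so capacity alone doesn't rule it out.
Shifts {Slot 1, Slot 4} need 3 worker-slots in total, but the pharmacists available for any of those shifts (Kapoor and Pham) can supply at most 2 among them. So no valid schedule exists.

No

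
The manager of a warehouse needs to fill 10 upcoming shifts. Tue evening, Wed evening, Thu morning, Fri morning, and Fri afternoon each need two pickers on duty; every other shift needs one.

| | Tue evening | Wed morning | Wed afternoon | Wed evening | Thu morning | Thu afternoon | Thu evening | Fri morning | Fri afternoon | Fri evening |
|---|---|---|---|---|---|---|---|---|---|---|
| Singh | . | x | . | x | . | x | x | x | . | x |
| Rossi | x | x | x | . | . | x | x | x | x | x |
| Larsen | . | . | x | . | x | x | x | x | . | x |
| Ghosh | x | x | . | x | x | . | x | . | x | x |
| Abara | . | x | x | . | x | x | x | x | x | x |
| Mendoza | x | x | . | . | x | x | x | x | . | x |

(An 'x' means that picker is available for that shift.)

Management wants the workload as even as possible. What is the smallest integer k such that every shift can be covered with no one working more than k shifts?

3

With 6 pickers and 15 worker-slots to fill, someone must work at least ⌈15/6⌉ = 3 shifts, so k ≥ 3.
k = 3 works: Tue evening→Rossi+Ghosh, Wed morning→Singh, Wed afternoon→Rossi, Wed evening→Singh+Ghosh, Thu morning→Larsen+Abara, Thu afternoon→Singh, Thu evening→Larsen, Fri morning→Abara+Mendoza, Fri afternoon→Rossi+Ghosh, Fri evening→Larsen.
Loads: Singh 3, Rossi 3, Larsen 3, Ghosh 3, Abara 2, Mendoza 1 — all ≤ 3.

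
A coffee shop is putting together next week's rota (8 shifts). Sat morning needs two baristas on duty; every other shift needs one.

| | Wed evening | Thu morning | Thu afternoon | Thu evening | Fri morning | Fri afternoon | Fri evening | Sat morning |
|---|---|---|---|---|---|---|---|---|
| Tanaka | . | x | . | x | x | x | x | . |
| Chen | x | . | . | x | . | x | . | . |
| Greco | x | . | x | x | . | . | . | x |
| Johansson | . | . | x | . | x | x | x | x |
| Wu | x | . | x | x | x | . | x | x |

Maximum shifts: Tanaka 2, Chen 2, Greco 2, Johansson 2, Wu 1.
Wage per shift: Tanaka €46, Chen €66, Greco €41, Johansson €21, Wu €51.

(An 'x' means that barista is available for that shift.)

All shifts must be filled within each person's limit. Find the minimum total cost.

Thu morning can only be covered by Tanaka, so that assignment is forced.
Picking the cheapest available barista for each shift independently would cost €274, but that ignores the shift limits.
An optimal schedule: Wed evening→Chen, Thu morning→Tanaka, Thu afternoon→Greco, Thu evening→Wu, Fri morning→Tanaka, Fri afternoon→Chen, Fri evening→Johansson, Sat morning→Greco+Johansson.
Total: 66 + 46 + 41 + 51 + 46 + 66 + 21 + 41 + 21 = €399.

€399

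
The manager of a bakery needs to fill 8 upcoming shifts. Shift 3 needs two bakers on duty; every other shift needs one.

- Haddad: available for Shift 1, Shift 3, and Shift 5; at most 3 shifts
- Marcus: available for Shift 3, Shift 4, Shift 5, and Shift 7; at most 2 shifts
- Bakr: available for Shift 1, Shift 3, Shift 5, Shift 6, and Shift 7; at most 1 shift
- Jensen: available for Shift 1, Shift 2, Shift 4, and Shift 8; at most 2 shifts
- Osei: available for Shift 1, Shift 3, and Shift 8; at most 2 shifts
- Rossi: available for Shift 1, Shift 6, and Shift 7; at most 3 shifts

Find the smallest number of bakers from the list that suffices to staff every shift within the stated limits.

4

9 slots to fill and no one can take more than 3, so at least ⌈9/3⌉ = 3 bakers are needed.
Any 3 bakers together have capacity at most 3+3+2 = 8 < 9 slots, so 3 can never suffice.
Haddad, Marcus, Jensen, and Rossi alone can cover everything: Shift 1→Haddad, Shift 2→Jensen, Shift 3→Haddad+Marcus, Shift 4→Marcus, Shift 5→Haddad, Shift 6→Rossi, Shift 7→Rossi, Shift 8→Jensen.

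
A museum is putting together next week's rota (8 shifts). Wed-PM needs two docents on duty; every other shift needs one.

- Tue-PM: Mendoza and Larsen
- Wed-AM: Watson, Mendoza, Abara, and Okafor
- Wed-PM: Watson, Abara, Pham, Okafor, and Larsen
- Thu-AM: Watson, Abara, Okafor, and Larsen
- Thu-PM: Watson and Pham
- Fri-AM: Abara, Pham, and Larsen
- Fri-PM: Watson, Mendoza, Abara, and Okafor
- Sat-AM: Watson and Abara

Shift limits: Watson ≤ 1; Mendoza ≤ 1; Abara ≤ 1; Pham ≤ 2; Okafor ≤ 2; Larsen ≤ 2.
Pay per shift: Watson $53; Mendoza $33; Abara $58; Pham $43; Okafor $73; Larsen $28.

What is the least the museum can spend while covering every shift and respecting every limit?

$432

Picking the cheapest available docent for each shift independently would cost $317, but that ignores the shift limits.
An optimal schedule: Tue-PM→Mendoza, Wed-AM→Okafor, Wed-PM→Pham+Larsen, Thu-AM→Larsen, Thu-PM→Watson, Fri-AM→Pham, Fri-PM→Okafor, Sat-AM→Abara.
Total: 33 + 73 + 43 + 28 + 28 + 53 + 43 + 73 + 58 = $432.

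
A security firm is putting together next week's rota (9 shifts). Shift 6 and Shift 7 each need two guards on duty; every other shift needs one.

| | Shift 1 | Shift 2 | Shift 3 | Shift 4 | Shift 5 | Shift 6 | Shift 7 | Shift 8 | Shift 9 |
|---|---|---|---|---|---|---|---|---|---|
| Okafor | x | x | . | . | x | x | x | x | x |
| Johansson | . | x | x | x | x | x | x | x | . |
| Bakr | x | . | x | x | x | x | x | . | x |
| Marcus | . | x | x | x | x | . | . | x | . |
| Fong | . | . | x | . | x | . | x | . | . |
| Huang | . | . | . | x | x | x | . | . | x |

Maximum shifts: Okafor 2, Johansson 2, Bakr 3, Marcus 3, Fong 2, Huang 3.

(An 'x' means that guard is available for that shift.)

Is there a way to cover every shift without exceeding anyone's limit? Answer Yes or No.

Yes

One valid schedule: Shift 1→Okafor, Shift 2→Okafor, Shift 3→Johansson, Shift 4→Marcus, Shift 5→Marcus, Shift 6→Bakr+Huang, Shift 7→Bakr+Fong, Shift 8→Johansson, Shift 9→Bakr.
Loads: Okafor 2/2, Johansson 2/2, Bakr 3/3, Marcus 2/3, Fong 1/2, Huang 1/3 — all within limits.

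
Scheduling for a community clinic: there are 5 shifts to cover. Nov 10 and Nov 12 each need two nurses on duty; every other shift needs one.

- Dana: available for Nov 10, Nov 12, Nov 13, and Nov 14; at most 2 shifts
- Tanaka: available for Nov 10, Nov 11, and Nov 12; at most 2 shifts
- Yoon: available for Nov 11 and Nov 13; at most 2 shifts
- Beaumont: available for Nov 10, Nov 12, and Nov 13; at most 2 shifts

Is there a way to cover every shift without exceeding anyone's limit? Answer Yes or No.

Nov 14 can only be covered by Dana, so that assignment is forced.
One valid schedule: Nov 10→Dana+Beaumont, Nov 11→Tanaka, Nov 12→Tanaka+Beaumont, Nov 13→Yoon, Nov 14→Dana.
Loads: Dana 2/2, Tanaka 2/2, Yoon 1/2, Beaumont 2/2 — all within limits.

Yes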